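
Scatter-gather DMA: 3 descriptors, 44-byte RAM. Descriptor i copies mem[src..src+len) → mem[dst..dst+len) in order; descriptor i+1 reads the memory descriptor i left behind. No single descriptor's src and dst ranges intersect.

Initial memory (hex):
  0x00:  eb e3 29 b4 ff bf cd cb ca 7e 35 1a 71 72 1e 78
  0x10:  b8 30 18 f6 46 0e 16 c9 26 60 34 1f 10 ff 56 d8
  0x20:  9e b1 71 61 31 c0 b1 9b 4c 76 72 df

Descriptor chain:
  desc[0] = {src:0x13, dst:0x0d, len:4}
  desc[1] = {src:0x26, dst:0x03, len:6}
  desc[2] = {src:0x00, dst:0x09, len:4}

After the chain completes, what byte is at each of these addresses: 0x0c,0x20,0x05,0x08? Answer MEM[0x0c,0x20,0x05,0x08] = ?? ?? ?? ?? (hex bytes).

#0 dst[0x0d+4] := {0xf6,0x46,0x0e,0x16}
#1 dst[0x03+6] := {0xb1,0x9b,0x4c,0x76,0x72,0xdf}
#2 dst[0x09+4] := {0xeb,0xe3,0x29,0xb1}
query mem[0x0c]=0xb1, mem[0x20]=0x9e, mem[0x05]=0x4c, mem[0x08]=0xdf

MEM[0x0c,0x20,0x05,0x08] = b1 9e 4c df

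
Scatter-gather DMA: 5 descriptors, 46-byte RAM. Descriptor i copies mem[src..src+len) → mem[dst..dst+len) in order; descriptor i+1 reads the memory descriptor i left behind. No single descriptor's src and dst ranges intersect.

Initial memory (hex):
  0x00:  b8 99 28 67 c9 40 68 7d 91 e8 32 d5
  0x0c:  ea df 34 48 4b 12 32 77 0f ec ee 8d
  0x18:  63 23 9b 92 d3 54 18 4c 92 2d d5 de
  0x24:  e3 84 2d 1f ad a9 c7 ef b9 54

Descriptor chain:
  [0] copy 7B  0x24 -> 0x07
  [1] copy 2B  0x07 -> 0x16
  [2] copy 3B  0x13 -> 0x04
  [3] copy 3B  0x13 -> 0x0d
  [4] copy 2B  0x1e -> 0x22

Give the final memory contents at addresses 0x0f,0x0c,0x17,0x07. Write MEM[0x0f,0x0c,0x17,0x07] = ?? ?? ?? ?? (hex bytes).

#0 dst[0x07+7] := {0xe3,0x84,0x2d,0x1f,0xad,0xa9,0xc7}
#1 dst[0x16+2] := {0xe3,0x84}
#2 dst[0x04+3] := {0x77,0x0f,0xec}
#3 dst[0x0d+3] := {0x77,0x0f,0xec}
#4 dst[0x22+2] := {0x18,0x4c}
query mem[0x0f]=0xec, mem[0x0c]=0xa9, mem[0x17]=0x84, mem[0x07]=0xe3

MEM[0x0f,0x0c,0x17,0x07] = ec a9 84 e3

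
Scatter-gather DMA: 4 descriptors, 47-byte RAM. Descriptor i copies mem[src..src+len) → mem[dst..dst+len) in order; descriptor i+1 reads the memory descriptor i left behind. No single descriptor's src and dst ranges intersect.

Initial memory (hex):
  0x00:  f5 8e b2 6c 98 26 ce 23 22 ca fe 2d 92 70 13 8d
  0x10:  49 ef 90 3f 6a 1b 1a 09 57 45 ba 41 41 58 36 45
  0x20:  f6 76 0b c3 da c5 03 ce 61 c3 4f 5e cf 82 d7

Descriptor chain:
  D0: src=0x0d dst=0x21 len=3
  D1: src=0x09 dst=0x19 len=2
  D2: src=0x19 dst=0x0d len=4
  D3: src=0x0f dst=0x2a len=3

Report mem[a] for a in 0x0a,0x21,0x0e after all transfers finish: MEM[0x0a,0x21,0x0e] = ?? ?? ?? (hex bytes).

  after D0: wrote 3B at 0x21 = 70138d
  after D1: wrote 2B at 0x19 = cafe
  after D2: wrote 4B at 0x0d = cafe4141
  after D3: wrote 3B at 0x2a = 4141ef
query mem[0x0a]=0xfe, mem[0x21]=0x70, mem[0x0e]=0xfe

MEM[0x0a,0x21,0x0e] = fe 70 fe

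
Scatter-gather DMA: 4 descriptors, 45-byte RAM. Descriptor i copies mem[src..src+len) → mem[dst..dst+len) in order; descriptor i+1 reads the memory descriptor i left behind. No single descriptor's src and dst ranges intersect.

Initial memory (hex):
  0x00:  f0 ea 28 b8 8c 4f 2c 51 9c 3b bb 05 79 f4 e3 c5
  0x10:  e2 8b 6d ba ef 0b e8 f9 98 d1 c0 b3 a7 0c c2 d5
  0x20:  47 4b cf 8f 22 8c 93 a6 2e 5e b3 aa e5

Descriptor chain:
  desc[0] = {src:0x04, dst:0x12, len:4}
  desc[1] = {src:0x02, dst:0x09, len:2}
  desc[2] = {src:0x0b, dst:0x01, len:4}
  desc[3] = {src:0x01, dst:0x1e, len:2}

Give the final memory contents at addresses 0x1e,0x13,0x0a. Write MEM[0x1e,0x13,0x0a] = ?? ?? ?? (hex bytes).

MEM[0x1e,0x13,0x0a] = 05 4f b8

  after D0: wrote 4B at 0x12 = 8c4f2c51
  after D1: wrote 2B at 0x09 = 28b8
  after D2: wrote 4B at 0x01 = 0579f4e3
  after D3: wrote 2B at 0x1e = 0579
query mem[0x1e]=0x05, mem[0x13]=0x4f, mem[0x0a]=0xb8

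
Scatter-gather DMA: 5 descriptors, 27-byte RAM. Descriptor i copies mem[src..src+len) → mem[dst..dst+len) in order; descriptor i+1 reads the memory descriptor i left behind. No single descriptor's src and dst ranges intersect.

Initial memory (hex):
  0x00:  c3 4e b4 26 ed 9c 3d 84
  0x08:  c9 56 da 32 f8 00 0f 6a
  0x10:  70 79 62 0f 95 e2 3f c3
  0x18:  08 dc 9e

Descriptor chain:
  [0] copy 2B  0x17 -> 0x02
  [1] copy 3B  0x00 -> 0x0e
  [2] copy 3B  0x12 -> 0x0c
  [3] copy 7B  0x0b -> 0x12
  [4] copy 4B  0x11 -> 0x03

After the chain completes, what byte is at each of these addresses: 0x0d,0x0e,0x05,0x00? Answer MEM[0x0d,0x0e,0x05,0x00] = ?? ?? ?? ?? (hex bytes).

MEM[0x0d,0x0e,0x05,0x00] = 0f 95 62 c3

[0] 0x17->0x02 len=2 : c3 08
[1] 0x00->0x0e len=3 : c3 4e c3
[2] 0x12->0x0c len=3 : 62 0f 95
[3] 0x0b->0x12 len=7 : 32 62 0f 95 4e c3 79
[4] 0x11->0x03 len=4 : 79 32 62 0f
query mem[0x0d]=0x0f, mem[0x0e]=0x95, mem[0x05]=0x62, mem[0x00]=0xc3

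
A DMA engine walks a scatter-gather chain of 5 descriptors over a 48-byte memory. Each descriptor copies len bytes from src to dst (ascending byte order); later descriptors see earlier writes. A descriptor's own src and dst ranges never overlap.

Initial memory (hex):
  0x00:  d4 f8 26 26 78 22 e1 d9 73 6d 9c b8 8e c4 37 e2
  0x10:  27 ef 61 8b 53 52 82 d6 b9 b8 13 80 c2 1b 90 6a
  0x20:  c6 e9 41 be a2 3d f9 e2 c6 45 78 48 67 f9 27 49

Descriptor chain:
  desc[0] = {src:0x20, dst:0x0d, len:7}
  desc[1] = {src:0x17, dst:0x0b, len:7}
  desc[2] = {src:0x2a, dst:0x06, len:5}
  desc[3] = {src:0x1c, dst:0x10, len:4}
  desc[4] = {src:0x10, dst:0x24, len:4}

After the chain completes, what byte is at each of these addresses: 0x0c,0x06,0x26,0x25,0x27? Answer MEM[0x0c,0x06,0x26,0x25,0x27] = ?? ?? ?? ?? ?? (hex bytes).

MEM[0x0c,0x06,0x26,0x25,0x27] = b9 78 90 1b 6a

#0 dst[0x0d+7] := {0xc6,0xe9,0x41,0xbe,0xa2,0x3d,0xf9}
#1 dst[0x0b+7] := {0xd6,0xb9,0xb8,0x13,0x80,0xc2,0x1b}
#2 dst[0x06+5] := {0x78,0x48,0x67,0xf9,0x27}
#3 dst[0x10+4] := {0xc2,0x1b,0x90,0x6a}
#4 dst[0x24+4] := {0xc2,0x1b,0x90,0x6a}
query mem[0x0c]=0xb9, mem[0x06]=0x78, mem[0x26]=0x90, mem[0x25]=0x1b, mem[0x27]=0x6a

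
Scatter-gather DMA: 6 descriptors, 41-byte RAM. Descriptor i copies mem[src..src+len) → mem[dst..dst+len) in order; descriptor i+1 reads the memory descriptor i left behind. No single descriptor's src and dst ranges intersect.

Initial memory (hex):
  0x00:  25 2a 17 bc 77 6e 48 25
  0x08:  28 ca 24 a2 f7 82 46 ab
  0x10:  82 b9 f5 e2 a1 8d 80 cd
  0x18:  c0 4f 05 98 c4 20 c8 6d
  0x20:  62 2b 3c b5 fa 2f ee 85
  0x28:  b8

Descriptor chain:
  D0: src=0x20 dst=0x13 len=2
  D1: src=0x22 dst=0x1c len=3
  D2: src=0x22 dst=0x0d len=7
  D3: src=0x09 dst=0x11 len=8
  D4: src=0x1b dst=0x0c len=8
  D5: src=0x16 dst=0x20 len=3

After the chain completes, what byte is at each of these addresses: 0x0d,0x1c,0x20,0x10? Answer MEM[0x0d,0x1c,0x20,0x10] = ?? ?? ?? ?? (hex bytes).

  after D0: wrote 2B at 0x13 = 622b
  after D1: wrote 3B at 0x1c = 3cb5fa
  after D2: wrote 7B at 0x0d = 3cb5fa2fee85b8
  after D3: wrote 8B at 0x11 = ca24a2f73cb5fa2f
  after D4: wrote 8B at 0x0c = 983cb5fa6d622b3c
  after D5: wrote 3B at 0x20 = b5fa2f
query mem[0x0d]=0x3c, mem[0x1c]=0x3c, mem[0x20]=0xb5, mem[0x10]=0x6d

MEM[0x0d,0x1c,0x20,0x10] = 3c 3c b5 6d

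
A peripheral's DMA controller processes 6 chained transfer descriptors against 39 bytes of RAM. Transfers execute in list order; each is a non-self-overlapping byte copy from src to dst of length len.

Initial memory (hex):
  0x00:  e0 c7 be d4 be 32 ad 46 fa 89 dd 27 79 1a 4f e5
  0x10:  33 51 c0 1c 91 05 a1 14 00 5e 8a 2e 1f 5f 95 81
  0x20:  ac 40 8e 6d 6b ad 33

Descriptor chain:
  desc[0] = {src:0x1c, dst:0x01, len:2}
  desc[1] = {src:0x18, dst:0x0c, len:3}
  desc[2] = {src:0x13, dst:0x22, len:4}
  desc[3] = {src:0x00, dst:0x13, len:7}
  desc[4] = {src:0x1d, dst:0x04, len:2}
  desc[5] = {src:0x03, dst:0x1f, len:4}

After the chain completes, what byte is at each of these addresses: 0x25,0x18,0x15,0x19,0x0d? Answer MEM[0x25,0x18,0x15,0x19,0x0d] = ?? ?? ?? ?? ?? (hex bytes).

MEM[0x25,0x18,0x15,0x19,0x0d] = a1 32 5f ad 5e

D0: mem[0x01..0x02] <- [1f 5f]
D1: mem[0x0c..0x0e] <- [00 5e 8a]
D2: mem[0x22..0x25] <- [1c 91 05 a1]
D3: mem[0x13..0x19] <- [e0 1f 5f d4 be 32 ad]
D4: mem[0x04..0x05] <- [5f 95]
D5: mem[0x1f..0x22] <- [d4 5f 95 ad]
query mem[0x25]=0xa1, mem[0x18]=0x32, mem[0x15]=0x5f, mem[0x19]=0xad, mem[0x0d]=0x5e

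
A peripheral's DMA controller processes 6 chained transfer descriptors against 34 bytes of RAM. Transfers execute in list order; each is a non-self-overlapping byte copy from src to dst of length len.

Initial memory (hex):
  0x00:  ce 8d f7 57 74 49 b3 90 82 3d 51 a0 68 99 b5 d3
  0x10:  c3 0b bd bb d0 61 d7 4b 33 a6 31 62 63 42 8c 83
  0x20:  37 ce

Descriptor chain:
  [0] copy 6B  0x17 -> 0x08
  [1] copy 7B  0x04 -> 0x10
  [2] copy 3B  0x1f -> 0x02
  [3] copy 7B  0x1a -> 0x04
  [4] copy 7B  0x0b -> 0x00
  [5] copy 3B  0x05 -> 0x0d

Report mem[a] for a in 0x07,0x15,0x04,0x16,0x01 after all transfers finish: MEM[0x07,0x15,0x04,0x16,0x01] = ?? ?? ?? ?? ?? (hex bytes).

[0] 0x17->0x08 len=6 : 4b 33 a6 31 62 63
[1] 0x04->0x10 len=7 : 74 49 b3 90 4b 33 a6
[2] 0x1f->0x02 len=3 : 83 37 ce
[3] 0x1a->0x04 len=7 : 31 62 63 42 8c 83 37
[4] 0x0b->0x00 len=7 : 31 62 63 b5 d3 74 49
[5] 0x05->0x0d len=3 : 74 49 42
query mem[0x07]=0x42, mem[0x15]=0x33, mem[0x04]=0xd3, mem[0x16]=0xa6, mem[0x01]=0x62

MEM[0x07,0x15,0x04,0x16,0x01] = 42 33 d3 a6 62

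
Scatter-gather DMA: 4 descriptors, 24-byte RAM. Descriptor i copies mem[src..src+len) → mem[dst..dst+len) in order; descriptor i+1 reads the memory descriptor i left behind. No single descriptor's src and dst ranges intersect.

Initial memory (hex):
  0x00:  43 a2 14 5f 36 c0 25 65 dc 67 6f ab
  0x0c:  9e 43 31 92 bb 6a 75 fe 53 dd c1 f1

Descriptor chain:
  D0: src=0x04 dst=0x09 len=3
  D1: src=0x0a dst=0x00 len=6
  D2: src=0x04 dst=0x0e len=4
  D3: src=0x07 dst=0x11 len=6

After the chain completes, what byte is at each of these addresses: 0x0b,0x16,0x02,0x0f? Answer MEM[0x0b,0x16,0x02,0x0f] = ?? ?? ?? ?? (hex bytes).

MEM[0x0b,0x16,0x02,0x0f] = 25 9e 9e 92

#0 dst[0x09+3] := {0x36,0xc0,0x25}
#1 dst[0x00+6] := {0xc0,0x25,0x9e,0x43,0x31,0x92}
#2 dst[0x0e+4] := {0x31,0x92,0x25,0x65}
#3 dst[0x11+6] := {0x65,0xdc,0x36,0xc0,0x25,0x9e}
query mem[0x0b]=0x25, mem[0x16]=0x9e, mem[0x02]=0x9e, mem[0x0f]=0x92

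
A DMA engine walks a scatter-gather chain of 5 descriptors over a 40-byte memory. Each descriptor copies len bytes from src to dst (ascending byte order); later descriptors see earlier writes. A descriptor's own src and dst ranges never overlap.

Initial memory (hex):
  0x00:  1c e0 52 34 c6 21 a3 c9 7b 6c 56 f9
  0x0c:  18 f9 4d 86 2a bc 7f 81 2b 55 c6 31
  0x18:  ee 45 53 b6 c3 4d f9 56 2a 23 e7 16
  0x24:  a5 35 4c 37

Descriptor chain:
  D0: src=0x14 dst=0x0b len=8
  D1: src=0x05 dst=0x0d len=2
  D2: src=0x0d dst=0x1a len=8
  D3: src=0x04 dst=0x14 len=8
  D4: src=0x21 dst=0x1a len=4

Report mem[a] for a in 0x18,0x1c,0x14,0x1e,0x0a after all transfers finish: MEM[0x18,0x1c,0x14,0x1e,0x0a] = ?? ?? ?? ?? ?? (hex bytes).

MEM[0x18,0x1c,0x14,0x1e,0x0a] = 7b 16 c6 53 56

  after D0: wrote 8B at 0x0b = 2b55c631ee4553b6
  after D1: wrote 2B at 0x0d = 21a3
  after D2: wrote 8B at 0x1a = 21a3ee4553b6812b
  after D3: wrote 8B at 0x14 = c621a3c97b6c562b
  after D4: wrote 4B at 0x1a = 2be716a5
query mem[0x18]=0x7b, mem[0x1c]=0x16, mem[0x14]=0xc6, mem[0x1e]=0x53, mem[0x0a]=0x56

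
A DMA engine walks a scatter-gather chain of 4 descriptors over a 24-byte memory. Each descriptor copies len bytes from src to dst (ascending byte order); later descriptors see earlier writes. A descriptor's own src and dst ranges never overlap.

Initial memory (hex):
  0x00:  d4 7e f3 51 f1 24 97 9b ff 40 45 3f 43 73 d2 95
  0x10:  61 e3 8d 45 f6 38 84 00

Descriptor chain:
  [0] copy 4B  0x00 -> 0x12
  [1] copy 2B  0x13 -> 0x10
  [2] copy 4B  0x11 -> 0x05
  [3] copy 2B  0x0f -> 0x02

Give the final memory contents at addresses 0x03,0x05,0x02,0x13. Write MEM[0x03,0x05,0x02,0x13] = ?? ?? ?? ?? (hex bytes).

  after D0: wrote 4B at 0x12 = d47ef351
  after D1: wrote 2B at 0x10 = 7ef3
  after D2: wrote 4B at 0x05 = f3d47ef3
  after D3: wrote 2B at 0x02 = 957e
query mem[0x03]=0x7e, mem[0x05]=0xf3, mem[0x02]=0x95, mem[0x13]=0x7e

MEM[0x03,0x05,0x02,0x13] = 7e f3 95 7e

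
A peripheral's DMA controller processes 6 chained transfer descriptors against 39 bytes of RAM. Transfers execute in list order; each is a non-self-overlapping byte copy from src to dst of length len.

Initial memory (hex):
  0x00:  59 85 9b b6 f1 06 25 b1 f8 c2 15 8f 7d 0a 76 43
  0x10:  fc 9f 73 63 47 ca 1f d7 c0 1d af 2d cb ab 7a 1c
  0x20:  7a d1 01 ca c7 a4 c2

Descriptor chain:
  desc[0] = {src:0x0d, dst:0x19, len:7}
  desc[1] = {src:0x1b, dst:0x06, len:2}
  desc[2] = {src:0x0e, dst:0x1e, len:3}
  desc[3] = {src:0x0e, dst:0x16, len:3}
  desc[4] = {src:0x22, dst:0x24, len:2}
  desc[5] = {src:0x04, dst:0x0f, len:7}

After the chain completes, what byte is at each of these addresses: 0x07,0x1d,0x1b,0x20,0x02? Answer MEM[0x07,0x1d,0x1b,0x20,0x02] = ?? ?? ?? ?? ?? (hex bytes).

MEM[0x07,0x1d,0x1b,0x20,0x02] = fc 9f 43 fc 9b

D0: mem[0x19..0x1f] <- [0a 76 43 fc 9f 73 63]
D1: mem[0x06..0x07] <- [43 fc]
D2: mem[0x1e..0x20] <- [76 43 fc]
D3: mem[0x16..0x18] <- [76 43 fc]
D4: mem[0x24..0x25] <- [01 ca]
D5: mem[0x0f..0x15] <- [f1 06 43 fc f8 c2 15]
query mem[0x07]=0xfc, mem[0x1d]=0x9f, mem[0x1b]=0x43, mem[0x20]=0xfc, mem[0x02]=0x9b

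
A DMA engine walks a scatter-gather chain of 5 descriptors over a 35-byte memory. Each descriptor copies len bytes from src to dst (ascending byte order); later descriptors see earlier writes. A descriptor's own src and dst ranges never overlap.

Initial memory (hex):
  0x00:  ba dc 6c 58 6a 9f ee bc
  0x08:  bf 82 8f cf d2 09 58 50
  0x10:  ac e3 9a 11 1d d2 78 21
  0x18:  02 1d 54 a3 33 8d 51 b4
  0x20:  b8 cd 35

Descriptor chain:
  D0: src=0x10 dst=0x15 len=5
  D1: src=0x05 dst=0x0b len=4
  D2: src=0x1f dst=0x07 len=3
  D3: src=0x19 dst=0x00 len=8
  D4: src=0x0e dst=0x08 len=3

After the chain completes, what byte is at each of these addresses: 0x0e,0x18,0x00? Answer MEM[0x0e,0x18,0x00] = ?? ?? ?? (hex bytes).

  after D0: wrote 5B at 0x15 = ace39a111d
  after D1: wrote 4B at 0x0b = 9feebcbf
  after D2: wrote 3B at 0x07 = b4b8cd
  after D3: wrote 8B at 0x00 = 1d54a3338d51b4b8
  after D4: wrote 3B at 0x08 = bf50ac
query mem[0x0e]=0xbf, mem[0x18]=0x11, mem[0x00]=0x1d

MEM[0x0e,0x18,0x00] = bf 11 1d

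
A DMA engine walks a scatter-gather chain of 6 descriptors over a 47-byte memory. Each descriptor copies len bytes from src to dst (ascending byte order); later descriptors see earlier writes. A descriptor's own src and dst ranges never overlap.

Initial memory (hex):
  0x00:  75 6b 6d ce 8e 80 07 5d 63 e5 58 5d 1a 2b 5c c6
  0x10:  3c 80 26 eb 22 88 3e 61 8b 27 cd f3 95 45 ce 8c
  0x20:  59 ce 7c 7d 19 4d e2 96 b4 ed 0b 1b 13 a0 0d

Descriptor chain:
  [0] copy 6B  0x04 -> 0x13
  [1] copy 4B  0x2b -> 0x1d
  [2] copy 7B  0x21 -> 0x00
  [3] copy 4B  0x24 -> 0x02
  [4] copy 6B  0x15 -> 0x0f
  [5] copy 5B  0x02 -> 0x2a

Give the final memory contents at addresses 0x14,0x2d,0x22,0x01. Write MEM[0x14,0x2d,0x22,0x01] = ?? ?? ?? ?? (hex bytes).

#0 dst[0x13+6] := {0x8e,0x80,0x07,0x5d,0x63,0xe5}
#1 dst[0x1d+4] := {0x1b,0x13,0xa0,0x0d}
#2 dst[0x00+7] := {0xce,0x7c,0x7d,0x19,0x4d,0xe2,0x96}
#3 dst[0x02+4] := {0x19,0x4d,0xe2,0x96}
#4 dst[0x0f+6] := {0x07,0x5d,0x63,0xe5,0x27,0xcd}
#5 dst[0x2a+5] := {0x19,0x4d,0xe2,0x96,0x96}
query mem[0x14]=0xcd, mem[0x2d]=0x96, mem[0x22]=0x7c, mem[0x01]=0x7c

MEM[0x14,0x2d,0x22,0x01] = cd 96 7c 7c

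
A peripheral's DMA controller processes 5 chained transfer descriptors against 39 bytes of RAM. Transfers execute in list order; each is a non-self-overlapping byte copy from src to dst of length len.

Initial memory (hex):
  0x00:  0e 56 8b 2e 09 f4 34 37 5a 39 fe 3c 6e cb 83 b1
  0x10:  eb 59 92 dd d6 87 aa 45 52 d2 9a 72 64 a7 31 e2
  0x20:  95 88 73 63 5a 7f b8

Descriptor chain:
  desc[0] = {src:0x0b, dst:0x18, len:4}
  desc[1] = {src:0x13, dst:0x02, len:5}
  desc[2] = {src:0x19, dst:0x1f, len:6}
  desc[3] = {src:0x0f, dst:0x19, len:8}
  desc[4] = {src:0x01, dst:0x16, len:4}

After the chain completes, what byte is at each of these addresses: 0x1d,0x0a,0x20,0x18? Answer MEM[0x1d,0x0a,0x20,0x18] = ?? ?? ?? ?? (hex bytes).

MEM[0x1d,0x0a,0x20,0x18] = dd fe aa d6

[0] 0x0b->0x18 len=4 : 3c 6e cb 83
[1] 0x13->0x02 len=5 : dd d6 87 aa 45
[2] 0x19->0x1f len=6 : 6e cb 83 64 a7 31
[3] 0x0f->0x19 len=8 : b1 eb 59 92 dd d6 87 aa
[4] 0x01->0x16 len=4 : 56 dd d6 87
query mem[0x1d]=0xdd, mem[0x0a]=0xfe, mem[0x20]=0xaa, mem[0x18]=0xd6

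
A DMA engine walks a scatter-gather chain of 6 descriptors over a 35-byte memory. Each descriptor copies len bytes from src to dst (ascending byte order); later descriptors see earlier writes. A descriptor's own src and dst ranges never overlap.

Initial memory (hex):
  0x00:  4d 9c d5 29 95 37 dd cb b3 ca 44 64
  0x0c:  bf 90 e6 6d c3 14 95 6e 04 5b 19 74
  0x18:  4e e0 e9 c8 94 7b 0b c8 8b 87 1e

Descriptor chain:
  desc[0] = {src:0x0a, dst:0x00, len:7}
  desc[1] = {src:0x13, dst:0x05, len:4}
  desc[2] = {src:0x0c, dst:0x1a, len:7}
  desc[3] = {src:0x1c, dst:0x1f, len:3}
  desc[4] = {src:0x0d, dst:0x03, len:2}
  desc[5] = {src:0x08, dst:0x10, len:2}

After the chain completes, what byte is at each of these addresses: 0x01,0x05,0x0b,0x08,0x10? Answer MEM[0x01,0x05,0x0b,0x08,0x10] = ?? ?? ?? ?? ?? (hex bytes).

[0] 0x0a->0x00 len=7 : 44 64 bf 90 e6 6d c3
[1] 0x13->0x05 len=4 : 6e 04 5b 19
[2] 0x0c->0x1a len=7 : bf 90 e6 6d c3 14 95
[3] 0x1c->0x1f len=3 : e6 6d c3
[4] 0x0d->0x03 len=2 : 90 e6
[5] 0x08->0x10 len=2 : 19 ca
query mem[0x01]=0x64, mem[0x05]=0x6e, mem[0x0b]=0x64, mem[0x08]=0x19, mem[0x10]=0x19

MEM[0x01,0x05,0x0b,0x08,0x10] = 64 6e 64 19 19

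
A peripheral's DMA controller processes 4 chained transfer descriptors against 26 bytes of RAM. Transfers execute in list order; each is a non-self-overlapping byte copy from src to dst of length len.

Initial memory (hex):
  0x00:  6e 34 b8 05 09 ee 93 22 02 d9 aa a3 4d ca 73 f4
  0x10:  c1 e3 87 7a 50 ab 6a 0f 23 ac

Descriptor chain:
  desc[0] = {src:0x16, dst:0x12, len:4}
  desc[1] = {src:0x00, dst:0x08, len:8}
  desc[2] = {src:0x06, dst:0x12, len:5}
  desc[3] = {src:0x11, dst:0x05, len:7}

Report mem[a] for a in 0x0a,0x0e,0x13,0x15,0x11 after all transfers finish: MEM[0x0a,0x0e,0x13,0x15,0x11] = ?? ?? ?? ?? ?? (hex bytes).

D0: mem[0x12..0x15] <- [6a 0f 23 ac]
D1: mem[0x08..0x0f] <- [6e 34 b8 05 09 ee 93 22]
D2: mem[0x12..0x16] <- [93 22 6e 34 b8]
D3: mem[0x05..0x0b] <- [e3 93 22 6e 34 b8 0f]
query mem[0x0a]=0xb8, mem[0x0e]=0x93, mem[0x13]=0x22, mem[0x15]=0x34, mem[0x11]=0xe3

MEM[0x0a,0x0e,0x13,0x15,0x11] = b8 93 22 34 e3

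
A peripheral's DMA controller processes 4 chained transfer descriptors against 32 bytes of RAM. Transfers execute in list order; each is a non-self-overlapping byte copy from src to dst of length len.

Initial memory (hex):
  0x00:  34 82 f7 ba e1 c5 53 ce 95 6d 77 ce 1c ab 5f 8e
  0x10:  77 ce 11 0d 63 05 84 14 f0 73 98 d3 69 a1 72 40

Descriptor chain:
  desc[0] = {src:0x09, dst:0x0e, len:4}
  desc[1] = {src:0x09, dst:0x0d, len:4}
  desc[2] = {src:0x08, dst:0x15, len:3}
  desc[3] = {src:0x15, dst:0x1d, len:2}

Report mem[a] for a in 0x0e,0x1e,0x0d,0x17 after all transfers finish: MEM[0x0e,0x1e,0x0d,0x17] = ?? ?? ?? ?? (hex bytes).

D0: mem[0x0e..0x11] <- [6d 77 ce 1c]
D1: mem[0x0d..0x10] <- [6d 77 ce 1c]
D2: mem[0x15..0x17] <- [95 6d 77]
D3: mem[0x1d..0x1e] <- [95 6d]
query mem[0x0e]=0x77, mem[0x1e]=0x6d, mem[0x0d]=0x6d, mem[0x17]=0x77

MEM[0x0e,0x1e,0x0d,0x17] = 77 6d 6d 77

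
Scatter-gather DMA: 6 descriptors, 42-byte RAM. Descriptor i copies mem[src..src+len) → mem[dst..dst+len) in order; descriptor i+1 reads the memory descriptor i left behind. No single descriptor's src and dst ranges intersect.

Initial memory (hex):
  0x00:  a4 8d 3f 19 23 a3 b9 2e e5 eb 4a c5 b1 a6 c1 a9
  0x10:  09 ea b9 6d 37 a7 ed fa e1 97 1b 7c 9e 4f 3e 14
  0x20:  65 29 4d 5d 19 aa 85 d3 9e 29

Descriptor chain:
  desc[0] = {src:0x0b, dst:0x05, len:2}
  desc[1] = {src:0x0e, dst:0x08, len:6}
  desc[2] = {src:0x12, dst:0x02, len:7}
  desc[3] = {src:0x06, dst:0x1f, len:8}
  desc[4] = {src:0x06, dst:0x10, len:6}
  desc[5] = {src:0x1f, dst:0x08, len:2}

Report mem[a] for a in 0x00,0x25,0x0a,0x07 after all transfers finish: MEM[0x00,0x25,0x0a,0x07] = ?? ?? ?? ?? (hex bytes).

  after D0: wrote 2B at 0x05 = c5b1
  after D1: wrote 6B at 0x08 = c1a909eab96d
  after D2: wrote 7B at 0x02 = b96d37a7edfae1
  after D3: wrote 8B at 0x1f = edfae1a909eab96d
  after D4: wrote 6B at 0x10 = edfae1a909ea
  after D5: wrote 2B at 0x08 = edfa
query mem[0x00]=0xa4, mem[0x25]=0xb9, mem[0x0a]=0x09, mem[0x07]=0xfa

MEM[0x00,0x25,0x0a,0x07] = a4 b9 09 fa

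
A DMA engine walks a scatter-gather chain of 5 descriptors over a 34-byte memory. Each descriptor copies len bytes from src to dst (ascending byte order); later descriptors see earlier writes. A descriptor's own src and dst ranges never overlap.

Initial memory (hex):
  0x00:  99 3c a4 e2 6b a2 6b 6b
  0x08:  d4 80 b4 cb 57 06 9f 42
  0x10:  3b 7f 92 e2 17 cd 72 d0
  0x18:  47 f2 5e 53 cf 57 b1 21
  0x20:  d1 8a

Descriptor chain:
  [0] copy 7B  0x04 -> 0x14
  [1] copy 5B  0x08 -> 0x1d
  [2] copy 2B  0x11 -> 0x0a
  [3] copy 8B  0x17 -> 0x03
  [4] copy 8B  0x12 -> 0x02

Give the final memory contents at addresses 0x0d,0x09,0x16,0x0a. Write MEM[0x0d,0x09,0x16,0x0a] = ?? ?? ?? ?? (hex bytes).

MEM[0x0d,0x09,0x16,0x0a] = 06 80 6b 80

#0 dst[0x14+7] := {0x6b,0xa2,0x6b,0x6b,0xd4,0x80,0xb4}
#1 dst[0x1d+5] := {0xd4,0x80,0xb4,0xcb,0x57}
#2 dst[0x0a+2] := {0x7f,0x92}
#3 dst[0x03+8] := {0x6b,0xd4,0x80,0xb4,0x53,0xcf,0xd4,0x80}
#4 dst[0x02+8] := {0x92,0xe2,0x6b,0xa2,0x6b,0x6b,0xd4,0x80}
query mem[0x0d]=0x06, mem[0x09]=0x80, mem[0x16]=0x6b, mem[0x0a]=0x80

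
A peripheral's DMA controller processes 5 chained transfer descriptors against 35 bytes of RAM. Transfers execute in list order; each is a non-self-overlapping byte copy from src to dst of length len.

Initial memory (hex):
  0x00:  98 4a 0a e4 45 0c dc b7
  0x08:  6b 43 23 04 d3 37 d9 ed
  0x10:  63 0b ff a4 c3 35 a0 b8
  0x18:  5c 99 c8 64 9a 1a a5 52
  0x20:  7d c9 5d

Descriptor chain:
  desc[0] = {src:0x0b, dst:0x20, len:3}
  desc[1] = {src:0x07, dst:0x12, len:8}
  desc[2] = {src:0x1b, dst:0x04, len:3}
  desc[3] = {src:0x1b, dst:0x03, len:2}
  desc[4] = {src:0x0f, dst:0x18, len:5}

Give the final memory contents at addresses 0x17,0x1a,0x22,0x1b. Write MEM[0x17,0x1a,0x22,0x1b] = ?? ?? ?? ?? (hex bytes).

D0: mem[0x20..0x22] <- [04 d3 37]
D1: mem[0x12..0x19] <- [b7 6b 43 23 04 d3 37 d9]
D2: mem[0x04..0x06] <- [64 9a 1a]
D3: mem[0x03..0x04] <- [64 9a]
D4: mem[0x18..0x1c] <- [ed 63 0b b7 6b]
query mem[0x17]=0xd3, mem[0x1a]=0x0b, mem[0x22]=0x37, mem[0x1b]=0xb7

MEM[0x17,0x1a,0x22,0x1b] = d3 0b 37 b7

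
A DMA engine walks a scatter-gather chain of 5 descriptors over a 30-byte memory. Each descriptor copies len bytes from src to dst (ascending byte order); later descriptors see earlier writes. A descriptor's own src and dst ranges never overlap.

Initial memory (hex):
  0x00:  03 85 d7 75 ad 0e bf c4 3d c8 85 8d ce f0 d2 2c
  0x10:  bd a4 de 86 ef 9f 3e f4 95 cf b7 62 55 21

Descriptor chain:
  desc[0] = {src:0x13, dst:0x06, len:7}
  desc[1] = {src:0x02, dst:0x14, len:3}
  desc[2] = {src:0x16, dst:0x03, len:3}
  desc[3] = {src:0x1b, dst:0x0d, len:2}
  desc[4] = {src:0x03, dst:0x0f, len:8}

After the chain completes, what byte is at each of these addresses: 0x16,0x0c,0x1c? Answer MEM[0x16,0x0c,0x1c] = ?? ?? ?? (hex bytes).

D0: mem[0x06..0x0c] <- [86 ef 9f 3e f4 95 cf]
D1: mem[0x14..0x16] <- [d7 75 ad]
D2: mem[0x03..0x05] <- [ad f4 95]
D3: mem[0x0d..0x0e] <- [62 55]
D4: mem[0x0f..0x16] <- [ad f4 95 86 ef 9f 3e f4]
query mem[0x16]=0xf4, mem[0x0c]=0xcf, mem[0x1c]=0x55

MEM[0x16,0x0c,0x1c] = f4 cf 55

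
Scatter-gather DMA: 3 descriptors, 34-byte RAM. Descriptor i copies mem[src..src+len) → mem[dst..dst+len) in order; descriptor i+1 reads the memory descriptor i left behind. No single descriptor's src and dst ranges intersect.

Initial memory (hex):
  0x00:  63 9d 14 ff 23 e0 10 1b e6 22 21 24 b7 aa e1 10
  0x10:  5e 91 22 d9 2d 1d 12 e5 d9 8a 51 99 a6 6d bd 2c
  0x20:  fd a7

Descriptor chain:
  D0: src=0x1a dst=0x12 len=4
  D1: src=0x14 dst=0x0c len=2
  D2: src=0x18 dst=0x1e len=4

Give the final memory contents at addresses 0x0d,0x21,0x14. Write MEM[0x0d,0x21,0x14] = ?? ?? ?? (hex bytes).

MEM[0x0d,0x21,0x14] = 6d 99 a6

D0: mem[0x12..0x15] <- [51 99 a6 6d]
D1: mem[0x0c..0x0d] <- [a6 6d]
D2: mem[0x1e..0x21] <- [d9 8a 51 99]
query mem[0x0d]=0x6d, mem[0x21]=0x99, mem[0x14]=0xa6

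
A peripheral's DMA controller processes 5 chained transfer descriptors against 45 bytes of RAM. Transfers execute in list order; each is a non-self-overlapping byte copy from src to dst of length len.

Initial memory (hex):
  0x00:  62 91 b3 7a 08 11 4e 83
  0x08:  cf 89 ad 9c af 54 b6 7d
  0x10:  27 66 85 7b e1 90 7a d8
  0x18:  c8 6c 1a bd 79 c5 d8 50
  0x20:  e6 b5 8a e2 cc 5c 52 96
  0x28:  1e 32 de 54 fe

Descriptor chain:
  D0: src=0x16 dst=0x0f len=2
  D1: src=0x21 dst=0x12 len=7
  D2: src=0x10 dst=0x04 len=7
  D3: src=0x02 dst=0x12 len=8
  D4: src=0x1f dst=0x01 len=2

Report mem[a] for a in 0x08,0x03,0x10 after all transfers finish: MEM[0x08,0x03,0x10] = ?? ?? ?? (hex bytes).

MEM[0x08,0x03,0x10] = e2 7a d8

  after D0: wrote 2B at 0x0f = 7ad8
  after D1: wrote 7B at 0x12 = b58ae2cc5c5296
  after D2: wrote 7B at 0x04 = d866b58ae2cc5c
  after D3: wrote 8B at 0x12 = b37ad866b58ae2cc
  after D4: wrote 2B at 0x01 = 50e6
query mem[0x08]=0xe2, mem[0x03]=0x7a, mem[0x10]=0xd8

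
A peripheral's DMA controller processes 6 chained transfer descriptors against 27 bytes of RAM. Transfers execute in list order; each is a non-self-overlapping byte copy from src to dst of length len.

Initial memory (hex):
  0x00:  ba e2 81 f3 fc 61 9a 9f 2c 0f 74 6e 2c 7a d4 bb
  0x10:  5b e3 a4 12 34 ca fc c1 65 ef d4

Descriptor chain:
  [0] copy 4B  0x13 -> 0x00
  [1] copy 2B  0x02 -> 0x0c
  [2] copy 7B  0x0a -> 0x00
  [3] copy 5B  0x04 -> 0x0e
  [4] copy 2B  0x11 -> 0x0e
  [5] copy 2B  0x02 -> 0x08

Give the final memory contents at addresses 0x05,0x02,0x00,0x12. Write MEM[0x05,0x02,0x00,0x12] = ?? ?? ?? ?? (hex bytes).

  after D0: wrote 4B at 0x00 = 1234cafc
  after D1: wrote 2B at 0x0c = cafc
  after D2: wrote 7B at 0x00 = 746ecafcd4bb5b
  after D3: wrote 5B at 0x0e = d4bb5b9f2c
  after D4: wrote 2B at 0x0e = 9f2c
  after D5: wrote 2B at 0x08 = cafc
query mem[0x05]=0xbb, mem[0x02]=0xca, mem[0x00]=0x74, mem[0x12]=0x2c

MEM[0x05,0x02,0x00,0x12] = bb ca 74 2c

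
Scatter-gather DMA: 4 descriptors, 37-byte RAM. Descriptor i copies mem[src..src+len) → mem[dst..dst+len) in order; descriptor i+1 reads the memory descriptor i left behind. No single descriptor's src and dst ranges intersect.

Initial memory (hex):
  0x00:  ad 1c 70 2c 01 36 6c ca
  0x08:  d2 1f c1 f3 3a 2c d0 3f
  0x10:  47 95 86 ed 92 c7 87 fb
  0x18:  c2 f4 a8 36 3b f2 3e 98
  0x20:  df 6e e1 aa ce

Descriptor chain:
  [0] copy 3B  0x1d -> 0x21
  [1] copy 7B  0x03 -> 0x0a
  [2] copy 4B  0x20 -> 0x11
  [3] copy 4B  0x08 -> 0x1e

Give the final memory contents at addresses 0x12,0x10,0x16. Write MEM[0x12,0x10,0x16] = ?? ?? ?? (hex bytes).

MEM[0x12,0x10,0x16] = f2 1f 87

  after D0: wrote 3B at 0x21 = f23e98
  after D1: wrote 7B at 0x0a = 2c01366ccad21f
  after D2: wrote 4B at 0x11 = dff23e98
  after D3: wrote 4B at 0x1e = d21f2c01
query mem[0x12]=0xf2, mem[0x10]=0x1f, mem[0x16]=0x87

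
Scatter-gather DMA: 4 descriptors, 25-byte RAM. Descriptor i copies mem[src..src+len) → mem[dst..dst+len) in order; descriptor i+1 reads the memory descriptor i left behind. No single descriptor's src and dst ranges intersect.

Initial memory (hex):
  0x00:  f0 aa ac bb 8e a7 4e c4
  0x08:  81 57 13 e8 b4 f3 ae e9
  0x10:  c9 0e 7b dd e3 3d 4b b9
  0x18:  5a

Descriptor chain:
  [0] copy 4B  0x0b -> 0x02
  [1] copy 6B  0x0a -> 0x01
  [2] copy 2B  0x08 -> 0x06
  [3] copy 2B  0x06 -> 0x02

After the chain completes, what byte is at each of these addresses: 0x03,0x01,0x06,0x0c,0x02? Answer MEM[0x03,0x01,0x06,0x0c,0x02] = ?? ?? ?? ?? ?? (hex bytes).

MEM[0x03,0x01,0x06,0x0c,0x02] = 57 13 81 b4 81

[0] 0x0b->0x02 len=4 : e8 b4 f3 ae
[1] 0x0a->0x01 len=6 : 13 e8 b4 f3 ae e9
[2] 0x08->0x06 len=2 : 81 57
[3] 0x06->0x02 len=2 : 81 57
query mem[0x03]=0x57, mem[0x01]=0x13, mem[0x06]=0x81, mem[0x0c]=0xb4, mem[0x02]=0x81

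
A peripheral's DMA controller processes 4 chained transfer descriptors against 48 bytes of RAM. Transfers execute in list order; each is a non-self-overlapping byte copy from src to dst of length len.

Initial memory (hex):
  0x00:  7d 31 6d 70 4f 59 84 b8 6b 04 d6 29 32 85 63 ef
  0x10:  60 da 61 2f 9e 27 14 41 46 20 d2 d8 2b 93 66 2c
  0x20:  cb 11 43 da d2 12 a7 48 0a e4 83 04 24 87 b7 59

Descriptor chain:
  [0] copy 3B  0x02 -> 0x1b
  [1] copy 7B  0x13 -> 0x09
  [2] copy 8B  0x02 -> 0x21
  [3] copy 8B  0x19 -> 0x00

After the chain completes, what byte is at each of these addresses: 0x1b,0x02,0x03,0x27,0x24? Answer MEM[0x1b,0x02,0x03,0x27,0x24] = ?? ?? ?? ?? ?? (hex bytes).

MEM[0x1b,0x02,0x03,0x27,0x24] = 6d 6d 70 6b 59

#0 dst[0x1b+3] := {0x6d,0x70,0x4f}
#1 dst[0x09+7] := {0x2f,0x9e,0x27,0x14,0x41,0x46,0x20}
#2 dst[0x21+8] := {0x6d,0x70,0x4f,0x59,0x84,0xb8,0x6b,0x2f}
#3 dst[0x00+8] := {0x20,0xd2,0x6d,0x70,0x4f,0x66,0x2c,0xcb}
query mem[0x1b]=0x6d, mem[0x02]=0x6d, mem[0x03]=0x70, mem[0x27]=0x6b, mem[0x24]=0x59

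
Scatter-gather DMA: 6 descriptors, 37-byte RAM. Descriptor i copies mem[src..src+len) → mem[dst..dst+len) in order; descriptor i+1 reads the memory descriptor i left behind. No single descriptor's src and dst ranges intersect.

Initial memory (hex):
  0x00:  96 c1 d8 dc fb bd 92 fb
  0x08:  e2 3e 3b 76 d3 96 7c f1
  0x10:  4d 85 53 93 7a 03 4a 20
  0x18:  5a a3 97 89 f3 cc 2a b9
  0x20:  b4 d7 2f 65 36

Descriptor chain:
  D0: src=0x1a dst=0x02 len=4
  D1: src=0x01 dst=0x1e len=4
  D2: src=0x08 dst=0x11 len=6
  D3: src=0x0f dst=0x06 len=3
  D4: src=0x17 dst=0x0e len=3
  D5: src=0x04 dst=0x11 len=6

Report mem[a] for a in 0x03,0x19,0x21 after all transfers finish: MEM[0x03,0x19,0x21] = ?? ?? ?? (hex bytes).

MEM[0x03,0x19,0x21] = 89 a3 f3

D0: mem[0x02..0x05] <- [97 89 f3 cc]
D1: mem[0x1e..0x21] <- [c1 97 89 f3]
D2: mem[0x11..0x16] <- [e2 3e 3b 76 d3 96]
D3: mem[0x06..0x08] <- [f1 4d e2]
D4: mem[0x0e..0x10] <- [20 5a a3]
D5: mem[0x11..0x16] <- [f3 cc f1 4d e2 3e]
query mem[0x03]=0x89, mem[0x19]=0xa3, mem[0x21]=0xf3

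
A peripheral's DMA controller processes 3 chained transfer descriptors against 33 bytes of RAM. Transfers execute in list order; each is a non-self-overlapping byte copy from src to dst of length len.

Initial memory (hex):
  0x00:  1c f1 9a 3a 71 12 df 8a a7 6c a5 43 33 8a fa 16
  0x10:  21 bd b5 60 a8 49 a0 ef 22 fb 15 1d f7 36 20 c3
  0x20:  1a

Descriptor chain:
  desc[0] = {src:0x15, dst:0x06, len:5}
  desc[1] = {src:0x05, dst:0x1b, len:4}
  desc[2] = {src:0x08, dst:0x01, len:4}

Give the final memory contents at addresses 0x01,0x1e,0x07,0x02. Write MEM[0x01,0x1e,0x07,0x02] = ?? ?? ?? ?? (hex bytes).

MEM[0x01,0x1e,0x07,0x02] = ef ef a0 22

[0] 0x15->0x06 len=5 : 49 a0 ef 22 fb
[1] 0x05->0x1b len=4 : 12 49 a0 ef
[2] 0x08->0x01 len=4 : ef 22 fb 43
query mem[0x01]=0xef, mem[0x1e]=0xef, mem[0x07]=0xa0, mem[0x02]=0x22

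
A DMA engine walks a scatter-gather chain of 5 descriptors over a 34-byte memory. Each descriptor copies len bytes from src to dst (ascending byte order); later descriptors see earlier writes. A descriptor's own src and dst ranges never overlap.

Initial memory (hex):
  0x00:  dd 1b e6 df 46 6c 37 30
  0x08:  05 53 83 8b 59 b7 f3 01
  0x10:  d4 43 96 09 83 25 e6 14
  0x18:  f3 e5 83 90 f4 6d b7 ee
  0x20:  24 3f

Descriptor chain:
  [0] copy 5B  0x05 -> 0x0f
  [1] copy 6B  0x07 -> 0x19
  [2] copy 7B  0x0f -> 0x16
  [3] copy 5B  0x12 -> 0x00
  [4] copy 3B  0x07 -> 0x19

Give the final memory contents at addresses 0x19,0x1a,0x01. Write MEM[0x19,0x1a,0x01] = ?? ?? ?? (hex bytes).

#0 dst[0x0f+5] := {0x6c,0x37,0x30,0x05,0x53}
#1 dst[0x19+6] := {0x30,0x05,0x53,0x83,0x8b,0x59}
#2 dst[0x16+7] := {0x6c,0x37,0x30,0x05,0x53,0x83,0x25}
#3 dst[0x00+5] := {0x05,0x53,0x83,0x25,0x6c}
#4 dst[0x19+3] := {0x30,0x05,0x53}
query mem[0x19]=0x30, mem[0x1a]=0x05, mem[0x01]=0x53

MEM[0x19,0x1a,0x01] = 30 05 53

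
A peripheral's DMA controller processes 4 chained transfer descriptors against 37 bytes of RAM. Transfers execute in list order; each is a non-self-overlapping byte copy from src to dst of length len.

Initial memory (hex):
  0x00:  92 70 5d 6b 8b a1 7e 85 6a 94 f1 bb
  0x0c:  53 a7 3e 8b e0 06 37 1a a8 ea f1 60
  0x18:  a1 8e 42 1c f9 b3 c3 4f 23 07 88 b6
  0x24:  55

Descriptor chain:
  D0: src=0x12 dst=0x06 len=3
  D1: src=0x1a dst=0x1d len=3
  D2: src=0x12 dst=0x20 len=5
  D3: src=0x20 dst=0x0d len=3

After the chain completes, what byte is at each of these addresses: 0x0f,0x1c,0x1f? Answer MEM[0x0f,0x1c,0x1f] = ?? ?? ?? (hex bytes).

[0] 0x12->0x06 len=3 : 37 1a a8
[1] 0x1a->0x1d len=3 : 42 1c f9
[2] 0x12->0x20 len=5 : 37 1a a8 ea f1
[3] 0x20->0x0d len=3 : 37 1a a8
query mem[0x0f]=0xa8, mem[0x1c]=0xf9, mem[0x1f]=0xf9

MEM[0x0f,0x1c,0x1f] = a8 f9 f9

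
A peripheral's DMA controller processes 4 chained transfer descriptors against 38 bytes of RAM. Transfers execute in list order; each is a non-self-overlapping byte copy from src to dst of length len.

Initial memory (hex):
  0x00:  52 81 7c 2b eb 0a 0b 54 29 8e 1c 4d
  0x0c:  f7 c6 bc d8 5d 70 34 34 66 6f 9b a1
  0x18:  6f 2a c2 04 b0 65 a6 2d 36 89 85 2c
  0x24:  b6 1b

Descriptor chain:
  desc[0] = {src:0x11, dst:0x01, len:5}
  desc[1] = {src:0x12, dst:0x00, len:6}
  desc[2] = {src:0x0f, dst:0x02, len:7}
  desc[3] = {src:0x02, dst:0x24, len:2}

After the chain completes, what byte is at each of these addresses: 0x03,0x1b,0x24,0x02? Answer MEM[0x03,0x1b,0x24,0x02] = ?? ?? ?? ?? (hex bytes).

#0 dst[0x01+5] := {0x70,0x34,0x34,0x66,0x6f}
#1 dst[0x00+6] := {0x34,0x34,0x66,0x6f,0x9b,0xa1}
#2 dst[0x02+7] := {0xd8,0x5d,0x70,0x34,0x34,0x66,0x6f}
#3 dst[0x24+2] := {0xd8,0x5d}
query mem[0x03]=0x5d, mem[0x1b]=0x04, mem[0x24]=0xd8, mem[0x02]=0xd8

MEM[0x03,0x1b,0x24,0x02] = 5d 04 d8 d8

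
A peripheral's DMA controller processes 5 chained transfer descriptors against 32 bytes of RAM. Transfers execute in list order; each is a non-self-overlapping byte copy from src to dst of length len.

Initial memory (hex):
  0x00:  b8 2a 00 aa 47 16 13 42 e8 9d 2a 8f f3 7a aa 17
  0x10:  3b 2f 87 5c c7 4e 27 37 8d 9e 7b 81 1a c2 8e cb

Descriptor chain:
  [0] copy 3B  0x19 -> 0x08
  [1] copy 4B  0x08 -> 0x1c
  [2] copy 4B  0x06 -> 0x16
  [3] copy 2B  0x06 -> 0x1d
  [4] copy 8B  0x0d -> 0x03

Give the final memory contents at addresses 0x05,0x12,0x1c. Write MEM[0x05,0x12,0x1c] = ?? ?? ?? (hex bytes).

MEM[0x05,0x12,0x1c] = 17 87 9e

#0 dst[0x08+3] := {0x9e,0x7b,0x81}
#1 dst[0x1c+4] := {0x9e,0x7b,0x81,0x8f}
#2 dst[0x16+4] := {0x13,0x42,0x9e,0x7b}
#3 dst[0x1d+2] := {0x13,0x42}
#4 dst[0x03+8] := {0x7a,0xaa,0x17,0x3b,0x2f,0x87,0x5c,0xc7}
query mem[0x05]=0x17, mem[0x12]=0x87, mem[0x1c]=0x9e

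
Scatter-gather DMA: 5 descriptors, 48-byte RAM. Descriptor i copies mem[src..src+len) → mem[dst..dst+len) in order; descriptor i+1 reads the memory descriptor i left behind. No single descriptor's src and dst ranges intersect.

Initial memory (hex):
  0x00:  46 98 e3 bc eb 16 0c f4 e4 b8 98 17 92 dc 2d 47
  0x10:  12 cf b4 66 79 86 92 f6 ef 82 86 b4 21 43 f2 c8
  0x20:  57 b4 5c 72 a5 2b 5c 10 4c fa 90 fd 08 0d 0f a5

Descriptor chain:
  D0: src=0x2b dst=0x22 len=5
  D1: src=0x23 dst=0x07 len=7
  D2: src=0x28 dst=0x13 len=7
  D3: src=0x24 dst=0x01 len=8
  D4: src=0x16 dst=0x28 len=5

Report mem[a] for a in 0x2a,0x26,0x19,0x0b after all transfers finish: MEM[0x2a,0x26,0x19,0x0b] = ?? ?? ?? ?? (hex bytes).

MEM[0x2a,0x26,0x19,0x0b] = 0d a5 0f 10

#0 dst[0x22+5] := {0xfd,0x08,0x0d,0x0f,0xa5}
#1 dst[0x07+7] := {0x08,0x0d,0x0f,0xa5,0x10,0x4c,0xfa}
#2 dst[0x13+7] := {0x4c,0xfa,0x90,0xfd,0x08,0x0d,0x0f}
#3 dst[0x01+8] := {0x0d,0x0f,0xa5,0x10,0x4c,0xfa,0x90,0xfd}
#4 dst[0x28+5] := {0xfd,0x08,0x0d,0x0f,0x86}
query mem[0x2a]=0x0d, mem[0x26]=0xa5, mem[0x19]=0x0f, mem[0x0b]=0x10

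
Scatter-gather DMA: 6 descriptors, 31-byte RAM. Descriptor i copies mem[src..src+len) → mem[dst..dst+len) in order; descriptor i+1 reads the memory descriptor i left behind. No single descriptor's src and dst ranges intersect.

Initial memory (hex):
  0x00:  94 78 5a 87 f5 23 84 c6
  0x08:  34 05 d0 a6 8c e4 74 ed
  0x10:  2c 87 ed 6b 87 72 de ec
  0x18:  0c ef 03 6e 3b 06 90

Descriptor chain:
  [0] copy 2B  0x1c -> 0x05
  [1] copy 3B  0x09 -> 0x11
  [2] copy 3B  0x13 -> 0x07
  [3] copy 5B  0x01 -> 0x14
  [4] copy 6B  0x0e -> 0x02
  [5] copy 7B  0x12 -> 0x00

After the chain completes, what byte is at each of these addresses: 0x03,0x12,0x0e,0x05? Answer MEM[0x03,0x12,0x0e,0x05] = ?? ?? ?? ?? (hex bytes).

MEM[0x03,0x12,0x0e,0x05] = 5a d0 74 f5

[0] 0x1c->0x05 len=2 : 3b 06
[1] 0x09->0x11 len=3 : 05 d0 a6
[2] 0x13->0x07 len=3 : a6 87 72
[3] 0x01->0x14 len=5 : 78 5a 87 f5 3b
[4] 0x0e->0x02 len=6 : 74 ed 2c 05 d0 a6
[5] 0x12->0x00 len=7 : d0 a6 78 5a 87 f5 3b
query mem[0x03]=0x5a, mem[0x12]=0xd0, mem[0x0e]=0x74, mem[0x05]=0xf5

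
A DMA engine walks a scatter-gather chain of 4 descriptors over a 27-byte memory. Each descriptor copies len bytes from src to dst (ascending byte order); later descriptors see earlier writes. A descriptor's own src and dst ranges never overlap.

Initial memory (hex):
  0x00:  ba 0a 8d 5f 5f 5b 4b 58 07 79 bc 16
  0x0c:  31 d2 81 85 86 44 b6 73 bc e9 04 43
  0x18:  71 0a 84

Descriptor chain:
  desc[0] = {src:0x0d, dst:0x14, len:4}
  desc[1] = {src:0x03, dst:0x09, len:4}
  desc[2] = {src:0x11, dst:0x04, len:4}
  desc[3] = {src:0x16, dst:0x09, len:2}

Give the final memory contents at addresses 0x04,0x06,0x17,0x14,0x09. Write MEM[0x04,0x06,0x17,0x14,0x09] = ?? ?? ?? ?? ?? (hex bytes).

[0] 0x0d->0x14 len=4 : d2 81 85 86
[1] 0x03->0x09 len=4 : 5f 5f 5b 4b
[2] 0x11->0x04 len=4 : 44 b6 73 d2
[3] 0x16->0x09 len=2 : 85 86
query mem[0x04]=0x44, mem[0x06]=0x73, mem[0x17]=0x86, mem[0x14]=0xd2, mem[0x09]=0x85

MEM[0x04,0x06,0x17,0x14,0x09] = 44 73 86 d2 85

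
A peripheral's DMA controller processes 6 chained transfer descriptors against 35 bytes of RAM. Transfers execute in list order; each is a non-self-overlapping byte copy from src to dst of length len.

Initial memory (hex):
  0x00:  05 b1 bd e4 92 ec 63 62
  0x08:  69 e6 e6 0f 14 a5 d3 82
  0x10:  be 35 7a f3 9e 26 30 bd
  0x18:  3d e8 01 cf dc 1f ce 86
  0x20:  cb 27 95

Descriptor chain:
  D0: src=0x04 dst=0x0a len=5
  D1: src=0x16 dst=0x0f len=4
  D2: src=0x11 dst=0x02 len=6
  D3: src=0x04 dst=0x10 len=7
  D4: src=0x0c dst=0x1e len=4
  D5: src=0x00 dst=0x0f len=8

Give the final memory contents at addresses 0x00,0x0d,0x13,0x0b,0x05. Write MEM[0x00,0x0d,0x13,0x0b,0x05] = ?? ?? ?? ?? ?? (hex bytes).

  after D0: wrote 5B at 0x0a = 92ec636269
  after D1: wrote 4B at 0x0f = 30bd3de8
  after D2: wrote 6B at 0x02 = 3de8f39e2630
  after D3: wrote 7B at 0x10 = f39e263069e692
  after D4: wrote 4B at 0x1e = 63626930
  after D5: wrote 8B at 0x0f = 05b13de8f39e2630
query mem[0x00]=0x05, mem[0x0d]=0x62, mem[0x13]=0xf3, mem[0x0b]=0xec, mem[0x05]=0x9e

MEM[0x00,0x0d,0x13,0x0b,0x05] = 05 62 f3 ec 9e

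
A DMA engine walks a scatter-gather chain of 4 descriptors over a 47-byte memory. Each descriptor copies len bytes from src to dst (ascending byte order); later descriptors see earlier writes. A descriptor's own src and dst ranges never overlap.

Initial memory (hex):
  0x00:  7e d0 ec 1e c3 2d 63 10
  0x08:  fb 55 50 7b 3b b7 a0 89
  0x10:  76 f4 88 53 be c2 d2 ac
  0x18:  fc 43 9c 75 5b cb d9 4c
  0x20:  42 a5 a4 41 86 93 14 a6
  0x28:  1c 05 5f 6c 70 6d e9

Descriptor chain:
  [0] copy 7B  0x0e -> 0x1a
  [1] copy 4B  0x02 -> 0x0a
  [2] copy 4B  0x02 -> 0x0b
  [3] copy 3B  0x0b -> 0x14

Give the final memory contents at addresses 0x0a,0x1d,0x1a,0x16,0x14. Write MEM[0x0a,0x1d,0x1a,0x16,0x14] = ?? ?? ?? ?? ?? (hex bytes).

MEM[0x0a,0x1d,0x1a,0x16,0x14] = ec f4 a0 c3 ec

#0 dst[0x1a+7] := {0xa0,0x89,0x76,0xf4,0x88,0x53,0xbe}
#1 dst[0x0a+4] := {0xec,0x1e,0xc3,0x2d}
#2 dst[0x0b+4] := {0xec,0x1e,0xc3,0x2d}
#3 dst[0x14+3] := {0xec,0x1e,0xc3}
query mem[0x0a]=0xec, mem[0x1d]=0xf4, mem[0x1a]=0xa0, mem[0x16]=0xc3, mem[0x14]=0xec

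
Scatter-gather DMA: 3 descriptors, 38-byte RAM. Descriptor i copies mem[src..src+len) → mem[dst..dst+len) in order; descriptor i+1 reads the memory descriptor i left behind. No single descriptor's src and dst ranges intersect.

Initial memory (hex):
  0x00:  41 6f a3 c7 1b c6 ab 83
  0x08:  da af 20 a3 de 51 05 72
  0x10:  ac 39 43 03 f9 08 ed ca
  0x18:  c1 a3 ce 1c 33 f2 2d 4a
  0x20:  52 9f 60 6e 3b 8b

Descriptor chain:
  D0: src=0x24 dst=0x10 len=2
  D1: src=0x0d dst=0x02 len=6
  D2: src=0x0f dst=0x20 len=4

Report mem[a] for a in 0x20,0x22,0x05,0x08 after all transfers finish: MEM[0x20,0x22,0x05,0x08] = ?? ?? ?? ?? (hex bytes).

MEM[0x20,0x22,0x05,0x08] = 72 8b 3b da

D0: mem[0x10..0x11] <- [3b 8b]
D1: mem[0x02..0x07] <- [51 05 72 3b 8b 43]
D2: mem[0x20..0x23] <- [72 3b 8b 43]
query mem[0x20]=0x72, mem[0x22]=0x8b, mem[0x05]=0x3b, mem[0x08]=0xda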